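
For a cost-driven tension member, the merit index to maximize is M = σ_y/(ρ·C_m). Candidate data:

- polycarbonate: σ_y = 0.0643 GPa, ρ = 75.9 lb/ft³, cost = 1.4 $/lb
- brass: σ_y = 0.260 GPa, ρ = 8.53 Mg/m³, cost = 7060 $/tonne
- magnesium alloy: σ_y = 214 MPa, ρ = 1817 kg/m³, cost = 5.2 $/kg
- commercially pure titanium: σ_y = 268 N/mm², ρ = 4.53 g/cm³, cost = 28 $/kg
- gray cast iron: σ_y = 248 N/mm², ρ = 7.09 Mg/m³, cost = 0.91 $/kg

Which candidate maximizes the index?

gray cast iron

After converting to SI:
  polycarbonate: σ_y = 64.30 MPa, ρ = 1216 kg/m³, cost = 3.086 $/kg
  brass: σ_y = 260.0 MPa, ρ = 8530 kg/m³, cost = 7.060 $/kg
  magnesium alloy: σ_y = 214.0 MPa, ρ = 1817 kg/m³, cost = 5.200 $/kg
  commercially pure titanium: σ_y = 268.0 MPa, ρ = 4530 kg/m³, cost = 28.00 $/kg
  gray cast iron: σ_y = 248.0 MPa, ρ = 7090 kg/m³, cost = 0.9100 $/kg
  gray cast iron: M = 38.4 kN·m per $
  magnesium alloy: M = 22.6 kN·m per $
  polycarbonate: M = 17.1 kN·m per $
  brass: M = 4.32 kN·m per $
  commercially pure titanium: M = 2.11 kN·m per $
Gray cast iron has the largest M.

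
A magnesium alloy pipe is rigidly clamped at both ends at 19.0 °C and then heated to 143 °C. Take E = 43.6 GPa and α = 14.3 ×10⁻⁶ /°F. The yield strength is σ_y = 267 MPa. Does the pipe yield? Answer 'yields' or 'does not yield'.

does not yield

α = 14.3×10⁻⁶/°F × 9/5 = 25.7×10⁻⁶/K.
ΔT = 124.0 K. Constrained thermal stress σ = E·α·ΔT = 43.60×10³ MPa × 25.7×10⁻⁶ × 124.0 = 139 MPa (compressive).
Compare to σ_y = 267 MPa: σ < σ_y, so it does not yield.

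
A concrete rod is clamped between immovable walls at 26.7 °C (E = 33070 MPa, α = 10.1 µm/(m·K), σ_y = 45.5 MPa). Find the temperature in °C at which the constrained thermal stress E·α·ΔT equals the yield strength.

E = 33070 MPa = 33.07 GPa.
E·α·ΔT = 45.50 MPa ⇒ ΔT = 45.50 / (33.07×10³ × 10.1×10⁻⁶) = 136.2 K.
T = 26.7 + 136.2 = 162.9 °C.

163 °C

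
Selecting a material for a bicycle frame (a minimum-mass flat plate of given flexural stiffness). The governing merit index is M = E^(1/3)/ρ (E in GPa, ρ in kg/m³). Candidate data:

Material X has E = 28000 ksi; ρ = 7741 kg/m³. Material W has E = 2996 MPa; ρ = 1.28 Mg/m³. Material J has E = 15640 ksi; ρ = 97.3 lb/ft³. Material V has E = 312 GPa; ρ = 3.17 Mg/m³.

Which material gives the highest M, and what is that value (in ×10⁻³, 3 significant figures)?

material J, M = 3.05×10⁻³

After converting to SI:
  material X: E = 193.1 GPa, ρ = 7741 kg/m³
  material W: E = 2.996 GPa, ρ = 1280 kg/m³
  material J: E = 107.8 GPa, ρ = 1559 kg/m³
  material V: E = 312.0 GPa, ρ = 3170 kg/m³
  material J: M = 3.05×10⁻³
  material V: M = 2.14×10⁻³
  material W: M = 1.13×10⁻³
  material X: M = 0.747×10⁻³
The maximum is for material J.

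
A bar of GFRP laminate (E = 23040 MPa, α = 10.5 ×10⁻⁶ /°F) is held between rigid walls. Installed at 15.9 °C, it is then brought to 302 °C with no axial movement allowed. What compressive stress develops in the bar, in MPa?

125 MPa

E = 23040 MPa = 23.04 GPa.
α = 10.5×10⁻⁶/°F × 9/5 = 18.9×10⁻⁶/K.
ΔT = 286.1 K. Constrained thermal stress σ = E·α·ΔT = 23.04×10³ MPa × 18.9×10⁻⁶ × 286.1 = 125 MPa (compressive).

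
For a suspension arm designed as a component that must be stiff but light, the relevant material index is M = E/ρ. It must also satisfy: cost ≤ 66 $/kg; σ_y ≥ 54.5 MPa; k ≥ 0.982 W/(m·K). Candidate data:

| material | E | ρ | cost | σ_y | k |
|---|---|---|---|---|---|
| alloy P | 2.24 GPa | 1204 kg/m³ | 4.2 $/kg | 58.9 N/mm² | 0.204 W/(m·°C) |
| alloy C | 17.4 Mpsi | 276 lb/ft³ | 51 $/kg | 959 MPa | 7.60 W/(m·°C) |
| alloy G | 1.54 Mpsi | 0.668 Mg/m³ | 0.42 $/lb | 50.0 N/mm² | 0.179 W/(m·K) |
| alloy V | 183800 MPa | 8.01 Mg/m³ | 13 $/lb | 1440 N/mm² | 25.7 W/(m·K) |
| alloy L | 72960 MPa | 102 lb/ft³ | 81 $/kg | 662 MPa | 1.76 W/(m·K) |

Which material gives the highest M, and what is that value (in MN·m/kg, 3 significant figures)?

alloy C, M = 27.1 MN·m/kg

Screen on constraints: cost ≤ 66 $/kg; σ_y ≥ 54.5 MPa; k ≥ 0.982 W/(m·K). Survivors: alloy C, alloy V.
After converting to SI:
  alloy C: E = 120.0 GPa, ρ = 4421 kg/m³
  alloy V: E = 183.8 GPa, ρ = 8010 kg/m³
  alloy C: M = 27.1 MN·m/kg
  alloy V: M = 22.9 MN·m/kg
Alloy C has the largest M.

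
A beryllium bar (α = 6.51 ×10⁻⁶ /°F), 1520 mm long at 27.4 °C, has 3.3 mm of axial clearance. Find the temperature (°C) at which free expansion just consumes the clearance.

α = 6.51×10⁻⁶/°F × 9/5 = 11.7×10⁻⁶/K.
α·L₀·ΔT = 3.3 mm ⇒ ΔT = 3.3 / (11.7×10⁻⁶ × 1520.0) = 185.3 K.
T = 27.4 + 185.3 = 212.7 °C.

213 °C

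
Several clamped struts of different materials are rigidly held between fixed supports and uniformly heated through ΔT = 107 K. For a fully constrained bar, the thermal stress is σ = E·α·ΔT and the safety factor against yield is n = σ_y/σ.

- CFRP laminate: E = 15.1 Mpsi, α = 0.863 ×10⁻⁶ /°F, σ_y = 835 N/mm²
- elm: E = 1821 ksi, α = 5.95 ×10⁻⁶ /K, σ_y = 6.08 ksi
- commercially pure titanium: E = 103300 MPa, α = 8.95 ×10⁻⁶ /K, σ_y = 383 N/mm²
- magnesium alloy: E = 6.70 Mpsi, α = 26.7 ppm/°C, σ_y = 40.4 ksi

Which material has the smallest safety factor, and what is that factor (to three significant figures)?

magnesium alloy, n = 2.11

With everything in SI (GPa, ×10⁻⁶/K, MPa):
  CFRP laminate: E = 104.1, α = 1.55, σ_y = 835.0 → σ = 17.3 MPa, n = 48.3
  elm: E = 12.56, α = 5.95, σ_y = 41.92 → σ = 7.99 MPa, n = 5.24
  commercially pure titanium: E = 103.3, α = 8.95, σ_y = 383.0 → σ = 98.9 MPa, n = 3.87
  magnesium alloy: E = 46.19, α = 26.7, σ_y = 278.5 → σ = 132 MPa, n = 2.11
Magnesium alloy has the lowest safety factor, n = 2.11.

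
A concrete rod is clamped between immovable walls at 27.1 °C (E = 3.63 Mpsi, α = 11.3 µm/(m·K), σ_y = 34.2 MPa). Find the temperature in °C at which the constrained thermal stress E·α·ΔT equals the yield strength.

E = 3.63 Mpsi = 25.03 GPa.
E·α·ΔT = 34.20 MPa ⇒ ΔT = 34.20 / (25.03×10³ × 11.3×10⁻⁶) = 120.9 K.
T = 27.1 + 120.9 = 148.0 °C.

148 °C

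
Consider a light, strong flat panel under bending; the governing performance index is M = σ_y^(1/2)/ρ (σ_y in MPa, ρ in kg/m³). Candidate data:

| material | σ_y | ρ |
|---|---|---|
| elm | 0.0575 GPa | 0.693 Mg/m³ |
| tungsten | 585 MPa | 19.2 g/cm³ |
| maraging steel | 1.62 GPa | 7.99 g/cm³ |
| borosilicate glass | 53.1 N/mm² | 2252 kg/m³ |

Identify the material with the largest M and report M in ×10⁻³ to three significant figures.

elm, M = 10.9×10⁻³

After converting to SI:
  elm: σ_y = 57.50 MPa, ρ = 693.0 kg/m³
  tungsten: σ_y = 585.0 MPa, ρ = 19200 kg/m³
  maraging steel: σ_y = 1620 MPa, ρ = 7990 kg/m³
  borosilicate glass: σ_y = 53.10 MPa, ρ = 2252 kg/m³
  elm: M = 10.9×10⁻³
  maraging steel: M = 5.04×10⁻³
  borosilicate glass: M = 3.24×10⁻³
  tungsten: M = 1.26×10⁻³
Highest index: elm.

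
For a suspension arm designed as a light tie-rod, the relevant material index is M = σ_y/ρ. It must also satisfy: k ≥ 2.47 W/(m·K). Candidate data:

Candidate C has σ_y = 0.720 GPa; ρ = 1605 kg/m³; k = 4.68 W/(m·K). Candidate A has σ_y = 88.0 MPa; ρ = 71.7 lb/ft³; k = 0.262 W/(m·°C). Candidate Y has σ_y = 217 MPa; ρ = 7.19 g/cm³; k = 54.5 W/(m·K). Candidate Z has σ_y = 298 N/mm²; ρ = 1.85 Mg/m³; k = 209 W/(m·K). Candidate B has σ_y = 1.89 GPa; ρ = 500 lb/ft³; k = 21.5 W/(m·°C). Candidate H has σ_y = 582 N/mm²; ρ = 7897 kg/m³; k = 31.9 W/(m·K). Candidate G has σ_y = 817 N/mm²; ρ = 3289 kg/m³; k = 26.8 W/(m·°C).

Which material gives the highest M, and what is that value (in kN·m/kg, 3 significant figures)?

candidate C, M = 449 kN·m/kg

Screen on constraints: k ≥ 2.47 W/(m·K). Survivors: candidate C, candidate Y, candidate Z, candidate B, candidate H, candidate G.
Putting every candidate on a common basis:
  candidate C: σ_y = 720.0 MPa, ρ = 1605 kg/m³
  candidate Y: σ_y = 217.0 MPa, ρ = 7190 kg/m³
  candidate Z: σ_y = 298.0 MPa, ρ = 1850 kg/m³
  candidate B: σ_y = 1890 MPa, ρ = 8009 kg/m³
  candidate H: σ_y = 582.0 MPa, ρ = 7897 kg/m³
  candidate G: σ_y = 817.0 MPa, ρ = 3289 kg/m³
  candidate C: M = 449 kN·m/kg
  candidate G: M = 248 kN·m/kg
  candidate B: M = 236 kN·m/kg
  candidate Z: M = 161 kN·m/kg
  candidate H: M = 73.7 kN·m/kg
  candidate Y: M = 30.2 kN·m/kg
Highest index: candidate C.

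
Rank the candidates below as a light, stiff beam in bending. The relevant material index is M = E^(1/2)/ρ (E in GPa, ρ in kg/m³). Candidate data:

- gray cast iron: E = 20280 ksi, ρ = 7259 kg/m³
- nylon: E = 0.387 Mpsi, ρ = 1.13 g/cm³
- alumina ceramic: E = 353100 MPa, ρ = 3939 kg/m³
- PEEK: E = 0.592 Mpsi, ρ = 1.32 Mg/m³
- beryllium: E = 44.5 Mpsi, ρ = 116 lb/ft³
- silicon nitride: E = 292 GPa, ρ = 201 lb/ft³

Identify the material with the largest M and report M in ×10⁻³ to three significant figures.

In SI units:
  gray cast iron: E = 139.8 GPa, ρ = 7259 kg/m³
  nylon: E = 2.668 GPa, ρ = 1130 kg/m³
  alumina ceramic: E = 353.1 GPa, ρ = 3939 kg/m³
  PEEK: E = 4.082 GPa, ρ = 1320 kg/m³
  beryllium: E = 306.8 GPa, ρ = 1858 kg/m³
  silicon nitride: E = 292.0 GPa, ρ = 3220 kg/m³
  beryllium: M = 9.43×10⁻³
  silicon nitride: M = 5.31×10⁻³
  alumina ceramic: M = 4.77×10⁻³
  gray cast iron: M = 1.63×10⁻³
  PEEK: M = 1.53×10⁻³
  nylon: M = 1.45×10⁻³
Beryllium ranks first.

beryllium, M = 9.43×10⁻³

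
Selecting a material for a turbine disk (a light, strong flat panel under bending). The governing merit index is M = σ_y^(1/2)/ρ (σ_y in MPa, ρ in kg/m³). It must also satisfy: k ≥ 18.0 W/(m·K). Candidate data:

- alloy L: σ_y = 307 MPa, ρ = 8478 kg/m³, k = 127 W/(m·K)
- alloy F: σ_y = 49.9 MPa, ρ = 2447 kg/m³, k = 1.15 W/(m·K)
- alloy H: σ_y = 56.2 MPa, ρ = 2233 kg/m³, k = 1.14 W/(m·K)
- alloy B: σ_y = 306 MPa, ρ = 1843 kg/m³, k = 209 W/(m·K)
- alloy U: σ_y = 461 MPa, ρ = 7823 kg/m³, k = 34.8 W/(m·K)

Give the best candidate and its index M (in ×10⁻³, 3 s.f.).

Screen on constraints: k ≥ 18.0 W/(m·K). Survivors: alloy L, alloy B, alloy U.
Evaluate M for each candidate:
  alloy B: M = 9.49×10⁻³
  alloy U: M = 2.74×10⁻³
  alloy L: M = 2.07×10⁻³
The maximum is for alloy B.

alloy B, M = 9.49×10⁻³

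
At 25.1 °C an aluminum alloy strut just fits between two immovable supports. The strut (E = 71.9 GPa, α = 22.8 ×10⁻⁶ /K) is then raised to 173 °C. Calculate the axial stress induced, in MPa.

ΔT = 147.9 K. Constrained thermal stress σ = E·α·ΔT = 71.90×10³ MPa × 22.8×10⁻⁶ × 147.9 = 242 MPa (compressive).

242 MPa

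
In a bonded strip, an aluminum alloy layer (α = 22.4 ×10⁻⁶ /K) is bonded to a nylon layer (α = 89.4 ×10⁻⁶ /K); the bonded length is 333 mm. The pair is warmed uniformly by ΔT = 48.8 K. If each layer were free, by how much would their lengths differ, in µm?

Δα = |22.4 − 89.4|×10⁻⁶/K = 67.0×10⁻⁶/K.
ΔL_mismatch = Δα·L·ΔT = 67.0×10⁻⁶ × 333.0 mm × 48.8 K = 1090 µm.

1090 µm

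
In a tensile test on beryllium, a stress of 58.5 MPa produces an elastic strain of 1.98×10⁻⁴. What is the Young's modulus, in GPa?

E = σ/ε = 58.5 MPa / 1.98×10⁻⁴ = 295500 MPa = 295 GPa.

295 GPa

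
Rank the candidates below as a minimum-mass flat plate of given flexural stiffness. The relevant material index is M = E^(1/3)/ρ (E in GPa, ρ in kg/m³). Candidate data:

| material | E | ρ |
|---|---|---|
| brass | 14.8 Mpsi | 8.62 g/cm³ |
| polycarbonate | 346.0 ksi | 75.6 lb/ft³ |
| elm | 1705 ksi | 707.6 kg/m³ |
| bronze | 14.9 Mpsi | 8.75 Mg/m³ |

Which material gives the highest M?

In SI units:
  brass: E = 102.0 GPa, ρ = 8620 kg/m³
  polycarbonate: E = 2.386 GPa, ρ = 1211 kg/m³
  elm: E = 11.76 GPa, ρ = 707.6 kg/m³
  bronze: E = 102.7 GPa, ρ = 8750 kg/m³
  elm: M = 3.21×10⁻³
  polycarbonate: M = 1.10×10⁻³
  brass: M = 0.542×10⁻³
  bronze: M = 0.535×10⁻³
Elm ranks first.

elm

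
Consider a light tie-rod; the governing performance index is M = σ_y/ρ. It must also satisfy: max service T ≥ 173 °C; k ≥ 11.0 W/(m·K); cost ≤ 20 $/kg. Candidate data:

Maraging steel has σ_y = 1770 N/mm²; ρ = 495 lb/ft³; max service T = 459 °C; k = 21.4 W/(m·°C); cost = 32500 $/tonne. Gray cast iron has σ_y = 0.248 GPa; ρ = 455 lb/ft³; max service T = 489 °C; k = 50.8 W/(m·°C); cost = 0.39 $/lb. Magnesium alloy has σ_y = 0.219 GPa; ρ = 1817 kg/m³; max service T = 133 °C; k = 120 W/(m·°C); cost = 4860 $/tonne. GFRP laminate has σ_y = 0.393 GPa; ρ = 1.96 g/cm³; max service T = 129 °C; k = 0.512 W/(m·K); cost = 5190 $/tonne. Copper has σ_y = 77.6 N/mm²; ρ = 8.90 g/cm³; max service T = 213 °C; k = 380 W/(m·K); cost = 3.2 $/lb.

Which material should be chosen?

Screen on constraints: max service T ≥ 173 °C; k ≥ 11.0 W/(m·K); cost ≤ 20 $/kg. Survivors: gray cast iron, copper.
Convert each candidate to consistent units, then evaluate M:
  gray cast iron: σ_y = 248.0 MPa, ρ = 7288 kg/m³
  copper: σ_y = 77.60 MPa, ρ = 8900 kg/m³
  gray cast iron: M = 34.0 kN·m/kg
  copper: M = 8.72 kN·m/kg
The maximum is for gray cast iron.

gray cast iron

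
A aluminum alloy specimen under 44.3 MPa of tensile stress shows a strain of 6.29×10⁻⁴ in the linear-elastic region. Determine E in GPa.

70.4 GPa

E = σ/ε = 44.3 MPa / 6.29×10⁻⁴ = 70430 MPa = 70.4 GPa.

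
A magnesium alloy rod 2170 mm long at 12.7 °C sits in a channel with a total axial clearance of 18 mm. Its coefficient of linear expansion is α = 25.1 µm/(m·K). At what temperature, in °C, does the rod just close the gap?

343 °C

α·L₀·ΔT = 18.0 mm ⇒ ΔT = 18.0 / (25.1×10⁻⁶ × 2170.0) = 330.5 K.
T = 12.7 + 330.5 = 343.2 °C.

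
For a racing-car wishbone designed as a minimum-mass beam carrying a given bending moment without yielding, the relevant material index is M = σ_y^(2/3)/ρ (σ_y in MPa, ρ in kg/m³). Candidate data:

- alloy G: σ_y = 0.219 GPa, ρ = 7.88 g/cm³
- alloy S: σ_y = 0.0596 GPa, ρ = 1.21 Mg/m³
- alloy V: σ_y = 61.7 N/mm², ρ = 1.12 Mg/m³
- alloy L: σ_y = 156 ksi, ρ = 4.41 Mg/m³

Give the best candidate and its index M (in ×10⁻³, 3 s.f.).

In SI units:
  alloy G: σ_y = 219.0 MPa, ρ = 7880 kg/m³
  alloy S: σ_y = 59.60 MPa, ρ = 1210 kg/m³
  alloy V: σ_y = 61.70 MPa, ρ = 1120 kg/m³
  alloy L: σ_y = 1076 MPa, ρ = 4410 kg/m³
  alloy L: M = 23.8×10⁻³
  alloy V: M = 13.9×10⁻³
  alloy S: M = 12.6×10⁻³
  alloy G: M = 4.61×10⁻³
Highest index: alloy L.

alloy L, M = 23.8×10⁻³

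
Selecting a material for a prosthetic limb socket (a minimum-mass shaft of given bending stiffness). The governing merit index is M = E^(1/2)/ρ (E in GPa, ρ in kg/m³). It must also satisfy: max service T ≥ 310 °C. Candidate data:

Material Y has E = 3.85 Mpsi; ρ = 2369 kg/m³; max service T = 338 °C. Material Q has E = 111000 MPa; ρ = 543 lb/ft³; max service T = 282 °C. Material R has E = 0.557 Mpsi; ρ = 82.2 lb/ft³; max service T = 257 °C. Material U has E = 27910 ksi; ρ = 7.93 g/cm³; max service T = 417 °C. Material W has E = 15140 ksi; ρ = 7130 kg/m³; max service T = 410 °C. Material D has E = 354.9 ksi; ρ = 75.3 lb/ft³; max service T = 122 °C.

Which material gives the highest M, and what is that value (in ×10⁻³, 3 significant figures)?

Screen on constraints: max service T ≥ 310 °C. Survivors: material Y, material U, material W.
Putting every candidate on a common basis:
  material Y: E = 26.54 GPa, ρ = 2369 kg/m³
  material U: E = 192.4 GPa, ρ = 7930 kg/m³
  material W: E = 104.4 GPa, ρ = 7130 kg/m³
  material Y: M = 2.17×10⁻³
  material U: M = 1.75×10⁻³
  material W: M = 1.43×10⁻³
Highest index: material Y.

material Y, M = 2.17×10⁻³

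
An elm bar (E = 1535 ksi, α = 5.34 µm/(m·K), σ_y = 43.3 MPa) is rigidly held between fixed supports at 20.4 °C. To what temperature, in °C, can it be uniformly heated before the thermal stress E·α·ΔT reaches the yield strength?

E = 1535 ksi = 10.58 GPa.
E·α·ΔT = 43.30 MPa ⇒ ΔT = 43.30 / (10.58×10³ × 5.34×10⁻⁶) = 766.2 K.
T = 20.4 + 766.2 = 786.6 °C.

787 °C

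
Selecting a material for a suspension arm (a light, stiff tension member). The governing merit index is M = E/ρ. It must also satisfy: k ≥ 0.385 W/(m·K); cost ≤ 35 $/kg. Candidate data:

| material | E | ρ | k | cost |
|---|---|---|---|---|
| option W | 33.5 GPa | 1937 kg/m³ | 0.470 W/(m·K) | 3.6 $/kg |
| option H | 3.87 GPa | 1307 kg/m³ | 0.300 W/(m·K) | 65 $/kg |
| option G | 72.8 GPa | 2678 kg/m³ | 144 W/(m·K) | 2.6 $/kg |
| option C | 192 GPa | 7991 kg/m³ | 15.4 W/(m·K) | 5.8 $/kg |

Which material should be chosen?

option G

Screen on constraints: k ≥ 0.385 W/(m·K); cost ≤ 35 $/kg. Survivors: option W, option G, option C.
Per-candidate index values:
  option G: M = 27.2 MN·m/kg
  option C: M = 24.0 MN·m/kg
  option W: M = 17.3 MN·m/kg
The maximum is for option G.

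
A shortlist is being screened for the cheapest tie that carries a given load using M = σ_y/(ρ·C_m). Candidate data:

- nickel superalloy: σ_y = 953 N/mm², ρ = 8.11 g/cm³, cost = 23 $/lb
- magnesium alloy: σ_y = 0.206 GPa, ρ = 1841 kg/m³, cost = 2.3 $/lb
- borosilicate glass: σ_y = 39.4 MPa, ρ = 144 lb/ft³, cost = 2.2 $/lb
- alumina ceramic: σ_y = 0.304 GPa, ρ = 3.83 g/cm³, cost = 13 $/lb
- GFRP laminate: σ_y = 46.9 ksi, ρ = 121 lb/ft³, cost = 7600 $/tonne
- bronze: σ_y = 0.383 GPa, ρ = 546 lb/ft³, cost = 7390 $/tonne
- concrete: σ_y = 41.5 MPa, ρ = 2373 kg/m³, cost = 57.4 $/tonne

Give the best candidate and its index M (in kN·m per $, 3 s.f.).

After converting to SI:
  nickel superalloy: σ_y = 953.0 MPa, ρ = 8110 kg/m³, cost = 50.71 $/kg
  magnesium alloy: σ_y = 206.0 MPa, ρ = 1841 kg/m³, cost = 5.071 $/kg
  borosilicate glass: σ_y = 39.40 MPa, ρ = 2307 kg/m³, cost = 4.850 $/kg
  alumina ceramic: σ_y = 304.0 MPa, ρ = 3830 kg/m³, cost = 28.66 $/kg
  GFRP laminate: σ_y = 323.4 MPa, ρ = 1938 kg/m³, cost = 7.600 $/kg
  bronze: σ_y = 383.0 MPa, ρ = 8746 kg/m³, cost = 7.390 $/kg
  concrete: σ_y = 41.50 MPa, ρ = 2373 kg/m³, cost = 0.05740 $/kg
  concrete: M = 305 kN·m per $
  magnesium alloy: M = 22.1 kN·m per $
  GFRP laminate: M = 22.0 kN·m per $
  bronze: M = 5.93 kN·m per $
  borosilicate glass: M = 3.52 kN·m per $
  alumina ceramic: M = 2.77 kN·m per $
  nickel superalloy: M = 2.32 kN·m per $
The maximum is for concrete.

concrete, M = 305 kN·m per $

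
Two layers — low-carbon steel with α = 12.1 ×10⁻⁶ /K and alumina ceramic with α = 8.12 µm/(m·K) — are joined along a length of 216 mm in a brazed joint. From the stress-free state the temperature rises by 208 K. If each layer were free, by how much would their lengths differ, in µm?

Δα = |12.1 − 8.12|×10⁻⁶/K = 3.98×10⁻⁶/K.
ΔL_mismatch = Δα·L·ΔT = 3.98×10⁻⁶ × 216.0 mm × 208.0 K = 179 µm.

179 µm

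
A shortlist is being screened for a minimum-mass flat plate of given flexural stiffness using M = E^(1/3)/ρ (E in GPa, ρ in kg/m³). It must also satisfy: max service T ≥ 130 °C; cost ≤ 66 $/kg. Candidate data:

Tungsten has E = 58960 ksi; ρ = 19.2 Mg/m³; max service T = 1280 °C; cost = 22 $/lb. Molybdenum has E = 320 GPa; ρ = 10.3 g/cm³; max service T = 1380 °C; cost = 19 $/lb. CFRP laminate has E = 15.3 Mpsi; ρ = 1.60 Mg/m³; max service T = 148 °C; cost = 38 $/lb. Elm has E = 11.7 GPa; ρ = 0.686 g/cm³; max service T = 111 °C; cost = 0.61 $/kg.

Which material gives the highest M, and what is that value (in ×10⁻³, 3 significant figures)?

molybdenum, M = 0.664×10⁻³

Screen on constraints: max service T ≥ 130 °C; cost ≤ 66 $/kg. Survivors: tungsten, molybdenum.
Normalizing units and computing the index:
  tungsten: E = 406.5 GPa, ρ = 19200 kg/m³
  molybdenum: E = 320.0 GPa, ρ = 10300 kg/m³
  molybdenum: M = 0.664×10⁻³
  tungsten: M = 0.386×10⁻³
The maximum is for molybdenum.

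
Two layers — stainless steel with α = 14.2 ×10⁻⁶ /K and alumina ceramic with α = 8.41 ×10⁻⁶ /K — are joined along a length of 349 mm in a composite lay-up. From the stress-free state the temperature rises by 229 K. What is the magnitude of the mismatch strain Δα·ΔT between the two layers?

Δα = |14.2 − 8.41|×10⁻⁶/K = 5.79×10⁻⁶/K.
Mismatch strain = Δα·ΔT = 5.79×10⁻⁶ × 229.0 = 1.33×10⁻³.

1.33×10⁻³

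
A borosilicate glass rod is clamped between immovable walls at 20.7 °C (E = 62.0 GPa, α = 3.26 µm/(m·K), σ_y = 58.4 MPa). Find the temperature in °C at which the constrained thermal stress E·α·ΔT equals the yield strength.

310 °C

E·α·ΔT = 58.40 MPa ⇒ ΔT = 58.40 / (62.00×10³ × 3.26×10⁻⁶) = 288.9 K.
T = 20.7 + 288.9 = 309.6 °C.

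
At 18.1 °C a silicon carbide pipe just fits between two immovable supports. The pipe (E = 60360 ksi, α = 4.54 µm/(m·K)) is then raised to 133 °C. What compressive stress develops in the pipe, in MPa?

E = 60360 ksi = 416.2 GPa.
ΔT = 114.9 K. Constrained thermal stress σ = E·α·ΔT = 416.2×10³ MPa × 4.54×10⁻⁶ × 114.9 = 217 MPa (compressive).

217 MPa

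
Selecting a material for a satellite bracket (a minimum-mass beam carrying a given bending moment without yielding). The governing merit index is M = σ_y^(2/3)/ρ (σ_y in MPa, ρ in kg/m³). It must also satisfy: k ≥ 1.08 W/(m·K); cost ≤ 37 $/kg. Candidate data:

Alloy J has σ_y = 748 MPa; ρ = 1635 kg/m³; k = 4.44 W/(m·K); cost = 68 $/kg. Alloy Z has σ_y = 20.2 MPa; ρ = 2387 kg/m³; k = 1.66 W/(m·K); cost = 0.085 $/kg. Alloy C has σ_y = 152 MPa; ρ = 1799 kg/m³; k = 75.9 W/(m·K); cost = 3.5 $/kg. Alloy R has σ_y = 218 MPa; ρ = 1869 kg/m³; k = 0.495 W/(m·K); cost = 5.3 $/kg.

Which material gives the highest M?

alloy C

Screen on constraints: k ≥ 1.08 W/(m·K); cost ≤ 37 $/kg. Survivors: alloy Z, alloy C.
Per-candidate index values:
  alloy C: M = 15.8×10⁻³
  alloy Z: M = 3.11×10⁻³
The maximum is for alloy C.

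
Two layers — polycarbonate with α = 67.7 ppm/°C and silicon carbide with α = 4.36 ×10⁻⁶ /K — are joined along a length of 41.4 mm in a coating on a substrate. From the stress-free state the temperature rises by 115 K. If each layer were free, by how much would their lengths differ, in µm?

302 µm

Δα = |67.7 − 4.36|×10⁻⁶/K = 63.3×10⁻⁶/K.
ΔL_mismatch = Δα·L·ΔT = 63.3×10⁻⁶ × 41.4 mm × 115.0 K = 302 µm.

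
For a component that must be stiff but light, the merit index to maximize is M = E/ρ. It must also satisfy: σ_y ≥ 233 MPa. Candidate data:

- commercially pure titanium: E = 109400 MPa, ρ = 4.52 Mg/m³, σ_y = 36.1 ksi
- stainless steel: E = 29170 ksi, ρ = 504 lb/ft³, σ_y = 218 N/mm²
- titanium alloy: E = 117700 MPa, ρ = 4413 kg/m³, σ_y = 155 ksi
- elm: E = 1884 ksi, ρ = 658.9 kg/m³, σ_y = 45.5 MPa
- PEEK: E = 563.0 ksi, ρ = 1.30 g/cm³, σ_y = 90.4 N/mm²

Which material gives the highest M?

Screen on constraints: σ_y ≥ 233 MPa. Survivors: commercially pure titanium, titanium alloy.
In SI units:
  commercially pure titanium: E = 109.4 GPa, ρ = 4520 kg/m³
  titanium alloy: E = 117.7 GPa, ρ = 4413 kg/m³
  titanium alloy: M = 26.7 MN·m/kg
  commercially pure titanium: M = 24.2 MN·m/kg
Titanium alloy ranks first.

titanium alloy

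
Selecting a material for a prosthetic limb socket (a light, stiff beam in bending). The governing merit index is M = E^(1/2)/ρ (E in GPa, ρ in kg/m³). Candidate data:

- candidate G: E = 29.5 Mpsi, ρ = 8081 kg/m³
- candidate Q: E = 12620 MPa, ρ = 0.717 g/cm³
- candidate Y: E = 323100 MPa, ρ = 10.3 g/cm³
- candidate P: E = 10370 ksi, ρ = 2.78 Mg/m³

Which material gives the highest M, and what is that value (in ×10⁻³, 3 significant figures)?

After converting to SI:
  candidate G: E = 203.4 GPa, ρ = 8081 kg/m³
  candidate Q: E = 12.62 GPa, ρ = 717.0 kg/m³
  candidate Y: E = 323.1 GPa, ρ = 10300 kg/m³
  candidate P: E = 71.50 GPa, ρ = 2780 kg/m³
  candidate Q: M = 4.95×10⁻³
  candidate P: M = 3.04×10⁻³
  candidate G: M = 1.76×10⁻³
  candidate Y: M = 1.75×10⁻³
The maximum is for candidate Q.

candidate Q, M = 4.95×10⁻³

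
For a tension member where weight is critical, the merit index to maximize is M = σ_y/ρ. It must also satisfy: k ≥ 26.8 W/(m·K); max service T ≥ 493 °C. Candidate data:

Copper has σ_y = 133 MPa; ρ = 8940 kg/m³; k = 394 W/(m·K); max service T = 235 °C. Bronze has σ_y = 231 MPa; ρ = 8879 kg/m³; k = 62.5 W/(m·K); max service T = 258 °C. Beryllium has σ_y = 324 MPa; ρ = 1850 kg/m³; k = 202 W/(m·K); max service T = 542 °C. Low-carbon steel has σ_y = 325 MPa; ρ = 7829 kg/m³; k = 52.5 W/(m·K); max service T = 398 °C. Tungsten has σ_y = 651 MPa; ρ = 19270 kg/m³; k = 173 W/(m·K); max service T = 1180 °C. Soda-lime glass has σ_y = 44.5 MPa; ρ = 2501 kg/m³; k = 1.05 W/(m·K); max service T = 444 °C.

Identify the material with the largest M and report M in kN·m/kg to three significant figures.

Screen on constraints: k ≥ 26.8 W/(m·K); max service T ≥ 493 °C. Survivors: beryllium, tungsten.
Per-candidate index values:
  beryllium: M = 175 kN·m/kg
  tungsten: M = 33.8 kN·m/kg
The maximum is for beryllium.

beryllium, M = 175 kN·m/kg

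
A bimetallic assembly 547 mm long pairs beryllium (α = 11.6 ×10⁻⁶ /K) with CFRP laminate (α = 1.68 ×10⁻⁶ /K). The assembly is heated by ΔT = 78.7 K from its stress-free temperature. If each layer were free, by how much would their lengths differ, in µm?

427 µm

Δα = |11.6 − 1.68|×10⁻⁶/K = 9.92×10⁻⁶/K.
ΔL_mismatch = Δα·L·ΔT = 9.92×10⁻⁶ × 547.0 mm × 78.7 K = 427 µm.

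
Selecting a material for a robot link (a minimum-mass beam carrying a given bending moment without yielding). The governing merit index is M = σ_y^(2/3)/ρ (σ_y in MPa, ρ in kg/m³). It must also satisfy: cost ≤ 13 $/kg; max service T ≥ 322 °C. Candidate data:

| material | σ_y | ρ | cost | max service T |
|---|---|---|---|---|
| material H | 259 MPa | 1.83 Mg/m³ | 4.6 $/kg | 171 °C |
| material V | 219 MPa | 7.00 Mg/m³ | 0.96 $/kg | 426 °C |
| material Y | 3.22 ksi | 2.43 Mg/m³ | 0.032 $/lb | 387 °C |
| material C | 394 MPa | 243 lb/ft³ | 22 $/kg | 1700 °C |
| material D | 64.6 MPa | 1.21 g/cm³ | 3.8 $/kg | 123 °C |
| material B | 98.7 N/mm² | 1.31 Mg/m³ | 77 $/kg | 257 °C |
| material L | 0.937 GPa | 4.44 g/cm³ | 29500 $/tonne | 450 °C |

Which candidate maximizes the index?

Screen on constraints: cost ≤ 13 $/kg; max service T ≥ 322 °C. Survivors: material V, material Y.
Normalizing units and computing the index:
  material V: σ_y = 219.0 MPa, ρ = 7000 kg/m³
  material Y: σ_y = 22.20 MPa, ρ = 2430 kg/m³
  material V: M = 5.19×10⁻³
  material Y: M = 3.25×10⁻³
Material V ranks first.

material V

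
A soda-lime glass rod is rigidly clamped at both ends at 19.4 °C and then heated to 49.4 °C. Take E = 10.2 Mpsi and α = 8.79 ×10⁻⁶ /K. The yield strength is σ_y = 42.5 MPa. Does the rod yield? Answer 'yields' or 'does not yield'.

E = 10.2 Mpsi = 70.33 GPa.
ΔT = 30.00 K. Constrained thermal stress σ = E·α·ΔT = 70.33×10³ MPa × 8.79×10⁻⁶ × 30.00 = 18.5 MPa (compressive).
Compare to σ_y = 42.5 MPa: σ < σ_y, so it does not yield.

does not yield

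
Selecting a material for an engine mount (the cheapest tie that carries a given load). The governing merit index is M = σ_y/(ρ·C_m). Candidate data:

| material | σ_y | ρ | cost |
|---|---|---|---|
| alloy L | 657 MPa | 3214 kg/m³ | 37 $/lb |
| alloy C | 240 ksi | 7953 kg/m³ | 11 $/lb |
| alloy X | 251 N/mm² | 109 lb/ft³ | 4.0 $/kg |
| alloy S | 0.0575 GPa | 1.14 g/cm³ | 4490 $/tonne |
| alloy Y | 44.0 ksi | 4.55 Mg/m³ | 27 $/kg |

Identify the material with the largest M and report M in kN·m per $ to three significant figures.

alloy X, M = 35.9 kN·m per $

In SI units:
  alloy L: σ_y = 657.0 MPa, ρ = 3214 kg/m³, cost = 81.57 $/kg
  alloy C: σ_y = 1655 MPa, ρ = 7953 kg/m³, cost = 24.25 $/kg
  alloy X: σ_y = 251.0 MPa, ρ = 1746 kg/m³, cost = 4.000 $/kg
  alloy S: σ_y = 57.50 MPa, ρ = 1140 kg/m³, cost = 4.490 $/kg
  alloy Y: σ_y = 303.4 MPa, ρ = 4550 kg/m³, cost = 27.00 $/kg
  alloy X: M = 35.9 kN·m per $
  alloy S: M = 11.2 kN·m per $
  alloy C: M = 8.58 kN·m per $
  alloy L: M = 2.51 kN·m per $
  alloy Y: M = 2.47 kN·m per $
Alloy X ranks first.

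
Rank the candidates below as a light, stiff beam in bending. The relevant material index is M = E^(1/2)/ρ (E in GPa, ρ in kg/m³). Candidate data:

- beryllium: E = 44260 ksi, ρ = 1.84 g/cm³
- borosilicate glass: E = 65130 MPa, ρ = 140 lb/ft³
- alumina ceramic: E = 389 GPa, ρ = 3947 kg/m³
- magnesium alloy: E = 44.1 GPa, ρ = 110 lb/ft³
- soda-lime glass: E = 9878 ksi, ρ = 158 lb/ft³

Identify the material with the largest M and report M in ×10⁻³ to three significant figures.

In SI units:
  beryllium: E = 305.2 GPa, ρ = 1840 kg/m³
  borosilicate glass: E = 65.13 GPa, ρ = 2243 kg/m³
  alumina ceramic: E = 389.0 GPa, ρ = 3947 kg/m³
  magnesium alloy: E = 44.10 GPa, ρ = 1762 kg/m³
  soda-lime glass: E = 68.11 GPa, ρ = 2531 kg/m³
  beryllium: M = 9.49×10⁻³
  alumina ceramic: M = 5.00×10⁻³
  magnesium alloy: M = 3.77×10⁻³
  borosilicate glass: M = 3.60×10⁻³
  soda-lime glass: M = 3.26×10⁻³
Highest index: beryllium.

beryllium, M = 9.49×10⁻³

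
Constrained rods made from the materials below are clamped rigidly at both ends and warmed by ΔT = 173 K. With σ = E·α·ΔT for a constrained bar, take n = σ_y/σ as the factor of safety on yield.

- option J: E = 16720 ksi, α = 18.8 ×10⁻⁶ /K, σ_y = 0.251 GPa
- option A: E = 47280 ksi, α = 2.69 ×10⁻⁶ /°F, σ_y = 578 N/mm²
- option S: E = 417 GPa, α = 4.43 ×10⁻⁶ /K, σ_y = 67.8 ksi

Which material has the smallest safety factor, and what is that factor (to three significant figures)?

option J, n = 0.669

With everything in SI (GPa, ×10⁻⁶/K, MPa):
  option J: E = 115.3, α = 18.8, σ_y = 251.0 → σ = 375 MPa, n = 0.669
  option A: E = 326.0, α = 4.84, σ_y = 578.0 → σ = 273 MPa, n = 2.12
  option S: E = 417.0, α = 4.43, σ_y = 467.5 → σ = 320 MPa, n = 1.46
Option J has the lowest safety factor, n = 0.669.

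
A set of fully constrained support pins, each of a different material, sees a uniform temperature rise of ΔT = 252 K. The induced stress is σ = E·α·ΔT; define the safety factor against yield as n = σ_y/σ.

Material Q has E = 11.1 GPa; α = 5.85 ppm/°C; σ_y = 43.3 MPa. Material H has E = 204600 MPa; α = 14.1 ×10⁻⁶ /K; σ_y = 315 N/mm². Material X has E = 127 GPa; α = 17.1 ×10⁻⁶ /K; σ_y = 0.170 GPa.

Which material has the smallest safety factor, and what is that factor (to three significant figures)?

In consistent units (E in GPa, α in ×10⁻⁶/K, σ_y in MPa):
  material Q: E = 11.10, α = 5.85, σ_y = 43.30 → σ = 16.4 MPa, n = 2.65
  material H: E = 204.6, α = 14.1, σ_y = 315.0 → σ = 727 MPa, n = 0.433
  material X: E = 127.0, α = 17.1, σ_y = 170.0 → σ = 547 MPa, n = 0.311
Smallest n: material X with n = 0.311.

material X, n = 0.311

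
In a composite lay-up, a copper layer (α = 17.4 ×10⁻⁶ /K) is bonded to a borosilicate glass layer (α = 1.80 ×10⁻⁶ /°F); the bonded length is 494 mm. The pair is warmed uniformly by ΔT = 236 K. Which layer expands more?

copper

borosilicate glass: α = 1.80×10⁻⁶/°F × 9/5 = 3.24×10⁻⁶/K.
α(copper) = 17.4×10⁻⁶/K vs α(borosilicate glass) = 3.24×10⁻⁶/K.
Higher α expands more for the same ΔT: copper.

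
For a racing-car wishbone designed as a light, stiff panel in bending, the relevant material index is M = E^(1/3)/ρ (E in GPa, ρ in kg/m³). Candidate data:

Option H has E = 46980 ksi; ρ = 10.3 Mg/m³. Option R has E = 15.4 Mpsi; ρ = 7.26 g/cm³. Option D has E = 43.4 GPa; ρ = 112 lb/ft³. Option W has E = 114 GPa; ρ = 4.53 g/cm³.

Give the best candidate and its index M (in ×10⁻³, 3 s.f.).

option D, M = 1.96×10⁻³

Normalizing units and computing the index:
  option H: E = 323.9 GPa, ρ = 10300 kg/m³
  option R: E = 106.2 GPa, ρ = 7260 kg/m³
  option D: E = 43.40 GPa, ρ = 1794 kg/m³
  option W: E = 114.0 GPa, ρ = 4530 kg/m³
  option D: M = 1.96×10⁻³
  option W: M = 1.07×10⁻³
  option H: M = 0.667×10⁻³
  option R: M = 0.652×10⁻³
Option D has the largest M.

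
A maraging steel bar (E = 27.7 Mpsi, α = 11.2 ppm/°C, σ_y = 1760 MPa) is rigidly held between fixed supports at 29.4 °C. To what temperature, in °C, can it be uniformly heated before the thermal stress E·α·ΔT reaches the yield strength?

E = 27.7 Mpsi = 191.0 GPa.
E·α·ΔT = 1760 MPa ⇒ ΔT = 1760 / (191.0×10³ × 11.2×10⁻⁶) = 822.8 K.
T = 29.4 + 822.8 = 852.2 °C.

852 °C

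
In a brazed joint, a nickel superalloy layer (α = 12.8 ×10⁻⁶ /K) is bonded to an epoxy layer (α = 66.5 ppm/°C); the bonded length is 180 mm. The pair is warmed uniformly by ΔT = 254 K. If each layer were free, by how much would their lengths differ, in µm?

2460 µm

Δα = |12.8 − 66.5|×10⁻⁶/K = 53.7×10⁻⁶/K.
ΔL_mismatch = Δα·L·ΔT = 53.7×10⁻⁶ × 180.0 mm × 254.0 K = 2460 µm.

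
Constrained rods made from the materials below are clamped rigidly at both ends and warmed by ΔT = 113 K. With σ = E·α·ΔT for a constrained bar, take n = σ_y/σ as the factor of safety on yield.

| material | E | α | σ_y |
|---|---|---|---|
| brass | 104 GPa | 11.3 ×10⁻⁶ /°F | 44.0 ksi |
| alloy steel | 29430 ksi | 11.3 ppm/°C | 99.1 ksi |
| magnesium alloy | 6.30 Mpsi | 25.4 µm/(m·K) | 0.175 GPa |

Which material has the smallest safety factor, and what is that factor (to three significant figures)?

brass, n = 1.27

Converting E to GPa, α to ×10⁻⁶/K, σ_y to MPa, then σ and n for each:
  brass: E = 104.0, α = 20.3, σ_y = 303.4 → σ = 239 MPa, n = 1.27
  alloy steel: E = 202.9, α = 11.3, σ_y = 683.3 → σ = 259 MPa, n = 2.64
  magnesium alloy: E = 43.44, α = 25.4, σ_y = 175.0 → σ = 125 MPa, n = 1.40
The minimum is brass at n = 1.27.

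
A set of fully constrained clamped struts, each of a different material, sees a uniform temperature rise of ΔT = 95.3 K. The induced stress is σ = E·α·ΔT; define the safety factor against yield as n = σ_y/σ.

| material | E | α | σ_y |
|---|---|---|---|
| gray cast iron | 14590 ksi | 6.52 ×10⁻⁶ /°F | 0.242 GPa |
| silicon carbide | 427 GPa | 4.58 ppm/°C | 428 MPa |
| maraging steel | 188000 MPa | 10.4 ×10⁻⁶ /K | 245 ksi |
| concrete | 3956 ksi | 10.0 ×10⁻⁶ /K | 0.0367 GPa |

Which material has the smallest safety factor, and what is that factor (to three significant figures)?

concrete, n = 1.41

With everything in SI (GPa, ×10⁻⁶/K, MPa):
  gray cast iron: E = 100.6, α = 11.7, σ_y = 242.0 → σ = 113 MPa, n = 2.15
  silicon carbide: E = 427.0, α = 4.58, σ_y = 428.0 → σ = 186 MPa, n = 2.30
  maraging steel: E = 188.0, α = 10.4, σ_y = 1689 → σ = 186 MPa, n = 9.07
  concrete: E = 27.28, α = 10.0, σ_y = 36.70 → σ = 26.0 MPa, n = 1.41
Smallest n: concrete with n = 1.41.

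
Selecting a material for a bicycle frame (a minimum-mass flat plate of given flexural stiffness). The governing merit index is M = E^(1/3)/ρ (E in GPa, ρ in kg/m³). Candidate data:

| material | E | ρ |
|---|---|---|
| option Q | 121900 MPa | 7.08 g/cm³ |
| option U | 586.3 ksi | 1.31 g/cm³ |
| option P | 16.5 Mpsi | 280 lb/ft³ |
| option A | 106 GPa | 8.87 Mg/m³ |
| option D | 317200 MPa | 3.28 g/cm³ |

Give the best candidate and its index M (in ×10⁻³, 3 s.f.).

Convert each candidate to consistent units, then evaluate M:
  option Q: E = 121.9 GPa, ρ = 7080 kg/m³
  option U: E = 4.042 GPa, ρ = 1310 kg/m³
  option P: E = 113.8 GPa, ρ = 4485 kg/m³
  option A: E = 106.0 GPa, ρ = 8870 kg/m³
  option D: E = 317.2 GPa, ρ = 3280 kg/m³
  option D: M = 2.08×10⁻³
  option U: M = 1.22×10⁻³
  option P: M = 1.08×10⁻³
  option Q: M = 0.700×10⁻³
  option A: M = 0.534×10⁻³
Option D ranks first.

option D, M = 2.08×10⁻³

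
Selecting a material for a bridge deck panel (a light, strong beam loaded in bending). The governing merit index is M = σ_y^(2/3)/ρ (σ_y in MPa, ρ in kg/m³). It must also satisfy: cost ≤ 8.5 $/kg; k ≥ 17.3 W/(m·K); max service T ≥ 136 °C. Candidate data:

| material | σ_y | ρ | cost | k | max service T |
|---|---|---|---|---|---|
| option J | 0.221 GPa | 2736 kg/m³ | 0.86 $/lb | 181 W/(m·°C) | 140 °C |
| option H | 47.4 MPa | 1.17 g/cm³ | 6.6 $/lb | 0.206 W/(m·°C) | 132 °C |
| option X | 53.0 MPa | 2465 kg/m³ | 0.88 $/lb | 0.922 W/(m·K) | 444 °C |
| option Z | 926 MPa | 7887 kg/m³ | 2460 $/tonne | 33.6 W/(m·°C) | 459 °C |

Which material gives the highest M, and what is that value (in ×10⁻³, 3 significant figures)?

Screen on constraints: cost ≤ 8.5 $/kg; k ≥ 17.3 W/(m·K); max service T ≥ 136 °C. Survivors: option J, option Z.
In SI units:
  option J: σ_y = 221.0 MPa, ρ = 2736 kg/m³
  option Z: σ_y = 926.0 MPa, ρ = 7887 kg/m³
  option J: M = 13.4×10⁻³
  option Z: M = 12.0×10⁻³
Option J has the largest M.

option J, M = 13.4×10⁻³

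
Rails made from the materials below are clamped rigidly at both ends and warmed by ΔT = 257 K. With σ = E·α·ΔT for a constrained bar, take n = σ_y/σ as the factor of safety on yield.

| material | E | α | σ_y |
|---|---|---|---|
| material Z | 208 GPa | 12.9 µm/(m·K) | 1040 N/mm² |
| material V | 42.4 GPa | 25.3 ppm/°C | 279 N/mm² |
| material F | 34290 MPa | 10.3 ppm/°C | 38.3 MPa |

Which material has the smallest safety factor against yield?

Per material, after unit conversion:
  material Z: E = 208.0, α = 12.9, σ_y = 1040 → σ = 690 MPa, n = 1.51
  material V: E = 42.40, α = 25.3, σ_y = 279.0 → σ = 276 MPa, n = 1.01
  material F: E = 34.29, α = 10.3, σ_y = 38.30 → σ = 90.8 MPa, n = 0.422
Smallest n: material F with n = 0.422.

material F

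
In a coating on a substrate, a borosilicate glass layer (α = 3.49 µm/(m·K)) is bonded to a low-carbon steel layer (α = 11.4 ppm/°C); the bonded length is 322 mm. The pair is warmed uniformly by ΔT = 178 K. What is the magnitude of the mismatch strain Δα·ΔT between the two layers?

Δα = |3.49 − 11.4|×10⁻⁶/K = 7.91×10⁻⁶/K.
Mismatch strain = Δα·ΔT = 7.91×10⁻⁶ × 178.0 = 1.41×10⁻³.

1.41×10⁻³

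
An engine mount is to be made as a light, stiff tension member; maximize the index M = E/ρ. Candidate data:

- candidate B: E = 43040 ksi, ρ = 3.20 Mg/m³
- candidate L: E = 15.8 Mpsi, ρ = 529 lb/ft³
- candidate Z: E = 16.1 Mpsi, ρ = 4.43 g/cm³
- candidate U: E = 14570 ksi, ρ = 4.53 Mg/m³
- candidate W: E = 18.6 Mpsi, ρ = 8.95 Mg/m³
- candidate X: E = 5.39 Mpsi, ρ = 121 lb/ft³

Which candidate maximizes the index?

candidate B

In SI units:
  candidate B: E = 296.8 GPa, ρ = 3200 kg/m³
  candidate L: E = 108.9 GPa, ρ = 8474 kg/m³
  candidate Z: E = 111.0 GPa, ρ = 4430 kg/m³
  candidate U: E = 100.5 GPa, ρ = 4530 kg/m³
  candidate W: E = 128.2 GPa, ρ = 8950 kg/m³
  candidate X: E = 37.16 GPa, ρ = 1938 kg/m³
  candidate B: M = 92.7 MN·m/kg
  candidate Z: M = 25.1 MN·m/kg
  candidate U: M = 22.2 MN·m/kg
  candidate X: M = 19.2 MN·m/kg
  candidate W: M = 14.3 MN·m/kg
  candidate L: M = 12.9 MN·m/kg
Candidate B ranks first.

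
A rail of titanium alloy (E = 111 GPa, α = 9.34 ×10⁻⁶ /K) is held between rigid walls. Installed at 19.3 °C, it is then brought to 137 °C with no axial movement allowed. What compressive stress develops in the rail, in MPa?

ΔT = 117.7 K. Constrained thermal stress σ = E·α·ΔT = 111.0×10³ MPa × 9.34×10⁻⁶ × 117.7 = 122 MPa (compressive).

122 MPa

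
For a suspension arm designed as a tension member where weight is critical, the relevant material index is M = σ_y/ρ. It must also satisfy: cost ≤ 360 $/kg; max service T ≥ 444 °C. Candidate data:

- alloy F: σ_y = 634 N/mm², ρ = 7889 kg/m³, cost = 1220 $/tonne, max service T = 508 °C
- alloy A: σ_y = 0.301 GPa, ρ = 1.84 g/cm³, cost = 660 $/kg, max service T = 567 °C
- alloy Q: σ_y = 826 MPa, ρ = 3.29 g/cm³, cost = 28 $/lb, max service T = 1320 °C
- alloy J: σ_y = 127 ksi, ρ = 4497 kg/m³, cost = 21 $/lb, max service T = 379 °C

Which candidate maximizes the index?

Screen on constraints: cost ≤ 360 $/kg; max service T ≥ 444 °C. Survivors: alloy F, alloy Q.
Putting every candidate on a common basis:
  alloy F: σ_y = 634.0 MPa, ρ = 7889 kg/m³
  alloy Q: σ_y = 826.0 MPa, ρ = 3290 kg/m³
  alloy Q: M = 251 kN·m/kg
  alloy F: M = 80.4 kN·m/kg
Alloy Q has the largest M.

alloy Q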